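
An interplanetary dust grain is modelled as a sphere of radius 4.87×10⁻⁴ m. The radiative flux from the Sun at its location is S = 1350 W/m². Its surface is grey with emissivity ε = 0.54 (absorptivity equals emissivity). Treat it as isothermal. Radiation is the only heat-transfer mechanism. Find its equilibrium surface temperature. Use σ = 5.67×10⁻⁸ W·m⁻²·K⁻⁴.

T ≈ 278 K

At equilibrium, absorbed power = emitted power.
Absorbing cross-section = πr² = 7.451×10⁻⁷ m²; emitting surface = 4πr² = 2.980×10⁻⁶ m² (ratio 4).
εS·A_cross = εσ·A_surf·T⁴  ⇒  T⁴ = S/(4σ)   (ε cancels).
T⁴ = 1350/(4·5.67×10⁻⁸) = 5.952×10⁹ K⁴.
T = (5.952×10⁹)^(1/4).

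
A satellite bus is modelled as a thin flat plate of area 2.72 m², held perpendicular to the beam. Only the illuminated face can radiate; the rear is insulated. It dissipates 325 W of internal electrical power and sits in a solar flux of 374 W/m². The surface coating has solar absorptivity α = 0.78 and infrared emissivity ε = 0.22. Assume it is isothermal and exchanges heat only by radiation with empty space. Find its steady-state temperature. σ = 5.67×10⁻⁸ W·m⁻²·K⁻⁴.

At steady state, absorbed solar power + internal power = radiated power.
Absorbed: α·S·A_cross = 0.78·374·2.720 = 793.5 W (cross-section A).
Total input = 793.5 + 325 = 1118 W.
Radiated: εσ·A_surf·T⁴ with A_surf = A = 2.720 m².
T⁴ = 1118/(0.22·5.67×10⁻⁸·2.720) = 3.296×10¹⁰ K⁴.

T ≈ 426 K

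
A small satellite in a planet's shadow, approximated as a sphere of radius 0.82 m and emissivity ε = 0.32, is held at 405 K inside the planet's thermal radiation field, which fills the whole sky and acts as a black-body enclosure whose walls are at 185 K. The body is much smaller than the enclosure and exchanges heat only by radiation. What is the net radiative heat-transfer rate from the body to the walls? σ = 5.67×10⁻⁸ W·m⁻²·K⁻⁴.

For a small grey body in a large enclosure: P_net = εσA(T_body⁴ − T_wall⁴).
A = 4πr² = 8.450 m²; T_body⁴ − T_wall⁴ = 2.690×10¹⁰ − 1.171×10⁹ = 2.573×10¹⁰ K⁴.
|P_net| = 0.32·5.67×10⁻⁸·8.450·2.573×10¹⁰.

P_net ≈ 3950 W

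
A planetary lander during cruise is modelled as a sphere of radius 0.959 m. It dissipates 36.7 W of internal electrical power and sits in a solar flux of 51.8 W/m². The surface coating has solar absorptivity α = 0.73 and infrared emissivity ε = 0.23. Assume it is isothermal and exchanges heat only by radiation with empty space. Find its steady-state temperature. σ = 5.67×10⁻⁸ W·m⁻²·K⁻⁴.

T ≈ 176 K

At steady state, absorbed solar power + internal power = radiated power.
Absorbed: α·S·A_cross = 0.73·51.8·2.889 = 109.3 W (cross-section πr²).
Total input = 109.3 + 36.7 = 146.0 W.
Radiated: εσ·A_surf·T⁴ with A_surf = 4πr² = 11.56 m².
T⁴ = 146.0/(0.23·5.67×10⁻⁸·11.56) = 9.684×10⁸ K⁴.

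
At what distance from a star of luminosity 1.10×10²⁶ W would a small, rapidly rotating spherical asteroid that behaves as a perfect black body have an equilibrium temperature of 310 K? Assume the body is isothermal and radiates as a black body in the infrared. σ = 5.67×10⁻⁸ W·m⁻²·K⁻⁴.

For an isothermal black-emitting sphere, (1−a)S·πr² = σ·4πr²·T⁴ ⇒ S = 4σT⁴/(1−a).
S = 4·5.67×10⁻⁸·(310)⁴/1.00 = 2095 W/m².
Flux falls as S = L/(4πd²), so d = √(L/(4πS)) = √(1.10×10²⁶/(4π·2095)).

d ≈ 6.46×10¹⁰ m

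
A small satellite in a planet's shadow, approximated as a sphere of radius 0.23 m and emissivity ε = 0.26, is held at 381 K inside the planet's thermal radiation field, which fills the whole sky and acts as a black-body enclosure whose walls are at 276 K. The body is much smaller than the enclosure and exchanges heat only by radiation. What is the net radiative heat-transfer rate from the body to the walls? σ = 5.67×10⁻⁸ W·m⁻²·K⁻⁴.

For a small grey body in a large enclosure: P_net = εσA(T_body⁴ − T_wall⁴).
A = 4πr² = 0.6648 m²; T_body⁴ − T_wall⁴ = 2.107×10¹⁰ − 5.803×10⁹ = 1.527×10¹⁰ K⁴.
|P_net| = 0.26·5.67×10⁻⁸·0.6648·1.527×10¹⁰.

P_net ≈ 150 W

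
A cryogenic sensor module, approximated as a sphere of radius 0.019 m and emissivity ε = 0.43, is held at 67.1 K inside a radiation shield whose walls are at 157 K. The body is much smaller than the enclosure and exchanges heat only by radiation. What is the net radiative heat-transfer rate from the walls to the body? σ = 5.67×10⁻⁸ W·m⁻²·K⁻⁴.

For a small grey body in a large enclosure: P_net = εσA(T_body⁴ − T_wall⁴).
A = 4πr² = 0.004536 m²; T_body⁴ − T_wall⁴ = 2.027×10⁷ − 6.076×10⁸ = -5.873×10⁸ K⁴.
|P_net| = 0.43·5.67×10⁻⁸·0.004536·5.873×10⁸.

P_net ≈ 0.0650 W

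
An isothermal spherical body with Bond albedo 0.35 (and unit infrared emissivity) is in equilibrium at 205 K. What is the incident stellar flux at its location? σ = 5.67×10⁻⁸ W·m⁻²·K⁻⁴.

S ≈ 616 W/m²

(1−a)S·πr² = σ·4πr²·T⁴ ⇒ S = 4σT⁴/(1−a).
S = 4·5.67×10⁻⁸·1.766×10⁹/0.650.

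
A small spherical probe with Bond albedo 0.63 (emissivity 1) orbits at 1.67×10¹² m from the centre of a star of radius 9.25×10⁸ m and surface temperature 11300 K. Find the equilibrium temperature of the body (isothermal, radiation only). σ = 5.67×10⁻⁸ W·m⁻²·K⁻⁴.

The star's surface emits σT_*⁴; at distance d the flux is S = σT_*⁴(R_*/d)².
S = 5.67×10⁻⁸·(11300)⁴·(9.25×10⁸/1.67×10¹²)² = 283.6 W/m².
For an isothermal sphere T⁴ = (1−a)S/(4σ) = 4.627×10⁸ K⁴.

T ≈ 147 K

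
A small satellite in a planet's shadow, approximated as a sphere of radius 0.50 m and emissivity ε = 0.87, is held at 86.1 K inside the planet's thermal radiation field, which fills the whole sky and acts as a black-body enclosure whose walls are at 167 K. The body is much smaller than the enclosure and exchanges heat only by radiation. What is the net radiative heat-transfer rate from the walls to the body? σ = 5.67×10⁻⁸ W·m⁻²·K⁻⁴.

P_net ≈ 112 W

For a small grey body in a large enclosure: P_net = εσA(T_body⁴ − T_wall⁴).
A = 4πr² = 3.142 m²; T_body⁴ − T_wall⁴ = 5.496×10⁷ − 7.778×10⁸ = -7.228×10⁸ K⁴.
|P_net| = 0.87·5.67×10⁻⁸·3.142·7.228×10⁸.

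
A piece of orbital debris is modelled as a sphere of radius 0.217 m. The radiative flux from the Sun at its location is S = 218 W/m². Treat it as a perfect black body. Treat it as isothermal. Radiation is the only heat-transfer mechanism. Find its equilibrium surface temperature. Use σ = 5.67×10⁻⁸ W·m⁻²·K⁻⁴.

T ≈ 176 K

At equilibrium, absorbed power = emitted power.
Absorbing cross-section = πr² = 0.1479 m²; emitting surface = 4πr² = 0.5917 m² (ratio 4).
S·A_cross = εσ·A_surf·T⁴  ⇒  T⁴ = S/(4σ).
T⁴ = 1.00·218/(4·5.67×10⁻⁸) = 9.612×10⁸ K⁴.
T = (9.612×10⁸)^(1/4).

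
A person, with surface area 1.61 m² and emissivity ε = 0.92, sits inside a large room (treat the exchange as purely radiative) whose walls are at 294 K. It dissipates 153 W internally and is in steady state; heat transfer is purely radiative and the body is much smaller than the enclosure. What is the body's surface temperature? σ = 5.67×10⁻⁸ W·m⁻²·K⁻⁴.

T ≈ 310 K

For a small grey body in a large enclosure, net radiated power = εσA(T⁴ − T_w⁴).
Steady state: P = εσA(T⁴ − T_w⁴) with A = 1.61 m².
T⁴ = P/(εσA) + T_w⁴ = 153/(0.92·5.67×10⁻⁸·1.610) + (294)⁴
    = 1.822×10⁹ + 7.471×10⁹ = 9.293×10⁹ K⁴.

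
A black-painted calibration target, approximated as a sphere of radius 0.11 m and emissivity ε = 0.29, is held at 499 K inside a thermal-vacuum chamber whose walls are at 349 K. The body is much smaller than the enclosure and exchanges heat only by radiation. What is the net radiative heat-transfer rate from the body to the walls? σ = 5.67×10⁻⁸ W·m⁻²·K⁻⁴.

For a small grey body in a large enclosure: P_net = εσA(T_body⁴ − T_wall⁴).
A = 4πr² = 0.1521 m²; T_body⁴ − T_wall⁴ = 6.200×10¹⁰ − 1.484×10¹⁰ = 4.717×10¹⁰ K⁴.
|P_net| = 0.29·5.67×10⁻⁸·0.1521·4.717×10¹⁰.

P_net ≈ 118 W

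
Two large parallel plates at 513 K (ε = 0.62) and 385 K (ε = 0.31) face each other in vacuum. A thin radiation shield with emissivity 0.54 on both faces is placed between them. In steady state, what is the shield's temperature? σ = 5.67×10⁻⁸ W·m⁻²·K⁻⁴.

T_s ≈ 476 K

In steady state the net flux on the hot side equals that on the cold side.
σ(T₁⁴−T_s⁴)/D₁ = σ(T_s⁴−T₂⁴)/D₂, with D₁ = 1/ε₁+1/ε_s−1 = 2.465, D₂ = 1/ε_s+1/ε₂−1 = 4.078.
Solve for T_s⁴: T_s⁴ = (D₂·T₁⁴ + D₁·T₂⁴)/(D₁+D₂) = 5.144×10¹⁰ K⁴.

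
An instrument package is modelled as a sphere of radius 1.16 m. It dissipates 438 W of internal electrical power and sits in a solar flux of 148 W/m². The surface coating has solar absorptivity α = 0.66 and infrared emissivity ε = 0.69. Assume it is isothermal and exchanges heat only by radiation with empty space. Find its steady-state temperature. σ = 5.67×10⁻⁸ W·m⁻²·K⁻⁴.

At steady state, absorbed solar power + internal power = radiated power.
Absorbed: α·S·A_cross = 0.66·148·4.227 = 412.9 W (cross-section πr²).
Total input = 412.9 + 438 = 850.9 W.
Radiated: εσ·A_surf·T⁴ with A_surf = 4πr² = 16.91 m².
T⁴ = 850.9/(0.69·5.67×10⁻⁸·16.91) = 1.286×10⁹ K⁴.

T ≈ 189 K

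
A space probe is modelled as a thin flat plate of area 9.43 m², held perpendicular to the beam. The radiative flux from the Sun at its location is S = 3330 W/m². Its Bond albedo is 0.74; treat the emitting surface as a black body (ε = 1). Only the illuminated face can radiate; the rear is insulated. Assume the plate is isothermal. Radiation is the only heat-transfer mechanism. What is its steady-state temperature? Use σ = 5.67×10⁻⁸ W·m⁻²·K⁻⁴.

T ≈ 352 K

At equilibrium, absorbed power = emitted power.
Absorbing cross-section = A = 9.430 m²; emitting surface = A = 9.430 m² (ratio 1).
(1−a)S·A_cross = εσ·A_surf·T⁴  ⇒  T⁴ = (1−a)S/(1σ).
T⁴ = 0.260·3330/(1·5.67×10⁻⁸) = 1.527×10¹⁰ K⁴.
T = (1.527×10¹⁰)^(1/4).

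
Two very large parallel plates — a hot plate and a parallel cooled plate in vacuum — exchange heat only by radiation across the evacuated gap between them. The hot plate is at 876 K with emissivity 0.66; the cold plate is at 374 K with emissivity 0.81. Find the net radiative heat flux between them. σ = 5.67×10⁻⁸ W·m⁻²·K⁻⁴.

q ≈ 18400 W/m²

For two infinite grey parallel plates, q = σ(T₁⁴ − T₂⁴)/(1/ε₁ + 1/ε₂ − 1).
T₁⁴ − T₂⁴ = 5.889×10¹¹ − 1.957×10¹⁰ = 5.693×10¹¹ K⁴.
1/ε₁ + 1/ε₂ − 1 = 1.515 + 1.235 − 1 = 1.750.
q = 5.67×10⁻⁸ × 5.693×10¹¹ / 1.750.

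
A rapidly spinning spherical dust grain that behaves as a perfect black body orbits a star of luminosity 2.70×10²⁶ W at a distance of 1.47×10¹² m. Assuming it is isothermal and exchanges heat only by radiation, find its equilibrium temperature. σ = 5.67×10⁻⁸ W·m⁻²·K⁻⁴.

T ≈ 81.4 K

First find the stellar flux at distance d: S = L/(4πd²) = 2.70×10²⁶/(4π·(1.47×10¹²)²) = 9.943 W/m².
For an isothermal sphere, absorbed (1−a)S·πr² = emitted σ·4πr²·T⁴, so T⁴ = (1−a)S/(4σ).
T⁴ = 1.00·9.943/(4·5.67×10⁻⁸) = 4.384×10⁷ K⁴.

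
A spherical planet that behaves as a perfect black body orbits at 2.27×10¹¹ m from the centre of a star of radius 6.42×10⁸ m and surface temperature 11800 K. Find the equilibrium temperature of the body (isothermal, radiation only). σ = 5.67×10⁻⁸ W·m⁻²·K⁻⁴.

T ≈ 444 K

The star's surface emits σT_*⁴; at distance d the flux is S = σT_*⁴(R_*/d)².
S = 5.67×10⁻⁸·(11800)⁴·(6.42×10⁸/2.27×10¹¹)² = 8793 W/m².
For an isothermal sphere T⁴ = (1−a)S/(4σ) = 3.877×10¹⁰ K⁴.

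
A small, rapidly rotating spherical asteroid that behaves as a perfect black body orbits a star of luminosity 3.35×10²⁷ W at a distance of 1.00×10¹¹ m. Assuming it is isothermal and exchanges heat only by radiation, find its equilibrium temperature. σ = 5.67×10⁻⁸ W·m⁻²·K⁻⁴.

T ≈ 586 K

First find the stellar flux at distance d: S = L/(4πd²) = 3.35×10²⁷/(4π·(1.00×10¹¹)²) = 26660 W/m².
For an isothermal sphere, absorbed (1−a)S·πr² = emitted σ·4πr²·T⁴, so T⁴ = (1−a)S/(4σ).
T⁴ = 1.00·26660/(4·5.67×10⁻⁸) = 1.175×10¹¹ K⁴.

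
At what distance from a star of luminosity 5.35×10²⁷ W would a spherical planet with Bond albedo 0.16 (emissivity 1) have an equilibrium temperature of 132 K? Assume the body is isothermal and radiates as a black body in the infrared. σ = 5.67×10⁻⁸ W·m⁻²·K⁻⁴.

d ≈ 2.28×10¹² m

For an isothermal black-emitting sphere, (1−a)S·πr² = σ·4πr²·T⁴ ⇒ S = 4σT⁴/(1−a).
S = 4·5.67×10⁻⁸·(132)⁴/0.840 = 81.97 W/m².
Flux falls as S = L/(4πd²), so d = √(L/(4πS)) = √(5.35×10²⁷/(4π·81.97)).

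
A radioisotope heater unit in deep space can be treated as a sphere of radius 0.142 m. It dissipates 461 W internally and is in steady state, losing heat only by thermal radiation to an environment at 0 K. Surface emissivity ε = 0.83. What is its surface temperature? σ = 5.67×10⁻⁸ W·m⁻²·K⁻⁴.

Steady state: internal power = radiated power, P = εσA T⁴.
Radiating area A = 4πr² = 0.2534 m².
T⁴ = P/(εσA) = 461/(0.83·5.67×10⁻⁸·0.2534) = 3.866×10¹⁰ K⁴.
T = (3.866×10¹⁰)^(1/4).

T ≈ 443 K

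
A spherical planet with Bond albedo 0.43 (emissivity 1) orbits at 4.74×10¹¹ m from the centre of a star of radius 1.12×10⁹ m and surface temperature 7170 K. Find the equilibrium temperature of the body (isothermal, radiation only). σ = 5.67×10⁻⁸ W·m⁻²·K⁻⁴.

The star's surface emits σT_*⁴; at distance d the flux is S = σT_*⁴(R_*/d)².
S = 5.67×10⁻⁸·(7170)⁴·(1.12×10⁹/4.74×10¹¹)² = 836.6 W/m².
For an isothermal sphere T⁴ = (1−a)S/(4σ) = 2.103×10⁹ K⁴.

T ≈ 214 K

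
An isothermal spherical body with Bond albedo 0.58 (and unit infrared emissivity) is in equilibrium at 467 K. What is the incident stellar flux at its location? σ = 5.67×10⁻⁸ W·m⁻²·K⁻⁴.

(1−a)S·πr² = σ·4πr²·T⁴ ⇒ S = 4σT⁴/(1−a).
S = 4·5.67×10⁻⁸·4.756×10¹⁰/0.420.

S ≈ 25700 W/m²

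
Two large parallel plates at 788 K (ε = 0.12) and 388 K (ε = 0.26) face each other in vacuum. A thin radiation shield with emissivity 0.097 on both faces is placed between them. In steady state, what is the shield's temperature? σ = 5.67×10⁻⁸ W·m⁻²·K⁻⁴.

In steady state the net flux on the hot side equals that on the cold side.
σ(T₁⁴−T_s⁴)/D₁ = σ(T_s⁴−T₂⁴)/D₂, with D₁ = 1/ε₁+1/ε_s−1 = 17.64, D₂ = 1/ε_s+1/ε₂−1 = 13.16.
Solve for T_s⁴: T_s⁴ = (D₂·T₁⁴ + D₁·T₂⁴)/(D₁+D₂) = 1.777×10¹¹ K⁴.

T_s ≈ 649 K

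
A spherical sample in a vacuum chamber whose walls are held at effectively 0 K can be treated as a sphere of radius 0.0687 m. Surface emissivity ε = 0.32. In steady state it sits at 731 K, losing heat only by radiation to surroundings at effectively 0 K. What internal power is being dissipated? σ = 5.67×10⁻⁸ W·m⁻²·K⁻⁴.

P ≈ 307 W

Steady state: P = εσA T⁴.
A = 4πr² = 0.05931 m²; T⁴ = (731)⁴ = 2.855×10¹¹ K⁴.
P = 0.32 × 5.67×10⁻⁸ × 0.05931 × 2.855×10¹¹.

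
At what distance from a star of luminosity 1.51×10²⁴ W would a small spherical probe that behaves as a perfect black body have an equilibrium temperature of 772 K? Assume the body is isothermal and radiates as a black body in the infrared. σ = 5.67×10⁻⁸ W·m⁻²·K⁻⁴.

d ≈ 1.22×10⁹ m

For an isothermal black-emitting sphere, (1−a)S·πr² = σ·4πr²·T⁴ ⇒ S = 4σT⁴/(1−a).
S = 4·5.67×10⁻⁸·(772)⁴/1.00 = 80560 W/m².
Flux falls as S = L/(4πd²), so d = √(L/(4πS)) = √(1.51×10²⁴/(4π·80560)).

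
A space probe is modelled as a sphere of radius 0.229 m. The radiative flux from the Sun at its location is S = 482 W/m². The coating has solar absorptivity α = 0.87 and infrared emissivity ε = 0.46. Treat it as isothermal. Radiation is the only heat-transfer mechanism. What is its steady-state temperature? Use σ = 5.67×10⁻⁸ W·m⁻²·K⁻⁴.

At equilibrium, absorbed power = emitted power.
Absorbing cross-section = πr² = 0.1647 m²; emitting surface = 4πr² = 0.6590 m² (ratio 4).
αS·A_cross = εσ·A_surf·T⁴  ⇒  T⁴ = αS/(ε·4σ).
T⁴ = 0.870·482/(0.46·4·5.67×10⁻⁸) = 4.019×10⁹ K⁴.
T = (4.019×10⁹)^(1/4).

T ≈ 252 K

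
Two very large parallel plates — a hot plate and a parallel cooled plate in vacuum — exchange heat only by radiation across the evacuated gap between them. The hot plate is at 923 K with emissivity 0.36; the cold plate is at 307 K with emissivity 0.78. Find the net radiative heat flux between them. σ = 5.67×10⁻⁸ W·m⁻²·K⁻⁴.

q ≈ 13300 W/m²

For two infinite grey parallel plates, q = σ(T₁⁴ − T₂⁴)/(1/ε₁ + 1/ε₂ − 1).
T₁⁴ − T₂⁴ = 7.258×10¹¹ − 8.883×10⁹ = 7.169×10¹¹ K⁴.
1/ε₁ + 1/ε₂ − 1 = 2.778 + 1.282 − 1 = 3.060.
q = 5.67×10⁻⁸ × 7.169×10¹¹ / 3.060.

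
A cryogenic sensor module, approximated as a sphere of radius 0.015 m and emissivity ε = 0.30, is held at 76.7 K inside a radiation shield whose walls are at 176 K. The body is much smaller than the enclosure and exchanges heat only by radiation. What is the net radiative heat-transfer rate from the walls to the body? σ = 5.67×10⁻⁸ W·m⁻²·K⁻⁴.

For a small grey body in a large enclosure: P_net = εσA(T_body⁴ − T_wall⁴).
A = 4πr² = 0.002827 m²; T_body⁴ − T_wall⁴ = 3.461×10⁷ − 9.595×10⁸ = -9.249×10⁸ K⁴.
|P_net| = 0.30·5.67×10⁻⁸·0.002827·9.249×10⁸.

P_net ≈ 0.0445 W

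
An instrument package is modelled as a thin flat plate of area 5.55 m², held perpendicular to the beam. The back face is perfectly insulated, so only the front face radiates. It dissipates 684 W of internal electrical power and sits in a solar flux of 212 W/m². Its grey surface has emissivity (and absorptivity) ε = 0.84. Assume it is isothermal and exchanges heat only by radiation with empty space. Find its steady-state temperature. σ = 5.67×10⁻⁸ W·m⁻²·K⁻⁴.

T ≈ 282 K

At steady state, absorbed solar power + internal power = radiated power.
Absorbed: α·S·A_cross = 0.84·212·5.550 = 988.3 W (cross-section A).
Total input = 988.3 + 684 = 1672 W.
Radiated: εσ·A_surf·T⁴ with A_surf = A = 5.550 m².
T⁴ = 1672/(0.84·5.67×10⁻⁸·5.550) = 6.327×10⁹ K⁴.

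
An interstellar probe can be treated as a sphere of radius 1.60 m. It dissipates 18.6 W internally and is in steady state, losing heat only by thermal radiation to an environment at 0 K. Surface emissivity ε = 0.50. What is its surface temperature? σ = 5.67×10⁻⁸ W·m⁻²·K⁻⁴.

Steady state: internal power = radiated power, P = εσA T⁴.
Radiating area A = 4πr² = 32.17 m².
T⁴ = P/(εσA) = 18.6/(0.50·5.67×10⁻⁸·32.17) = 2.039×10⁷ K⁴.
T = (2.039×10⁷)^(1/4).

T ≈ 67.2 K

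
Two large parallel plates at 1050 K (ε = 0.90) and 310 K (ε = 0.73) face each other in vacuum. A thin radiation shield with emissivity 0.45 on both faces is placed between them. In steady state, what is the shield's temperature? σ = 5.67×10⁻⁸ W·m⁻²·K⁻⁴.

In steady state the net flux on the hot side equals that on the cold side.
σ(T₁⁴−T_s⁴)/D₁ = σ(T_s⁴−T₂⁴)/D₂, with D₁ = 1/ε₁+1/ε_s−1 = 2.333, D₂ = 1/ε_s+1/ε₂−1 = 2.592.
Solve for T_s⁴: T_s⁴ = (D₂·T₁⁴ + D₁·T₂⁴)/(D₁+D₂) = 6.441×10¹¹ K⁴.

T_s ≈ 896 K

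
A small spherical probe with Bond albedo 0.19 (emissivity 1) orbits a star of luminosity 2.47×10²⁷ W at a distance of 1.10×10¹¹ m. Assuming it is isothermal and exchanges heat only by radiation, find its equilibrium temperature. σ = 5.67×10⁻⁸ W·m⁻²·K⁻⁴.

First find the stellar flux at distance d: S = L/(4πd²) = 2.47×10²⁷/(4π·(1.10×10¹¹)²) = 16240 W/m².
For an isothermal sphere, absorbed (1−a)S·πr² = emitted σ·4πr²·T⁴, so T⁴ = (1−a)S/(4σ).
T⁴ = 0.810·16240/(4·5.67×10⁻⁸) = 5.802×10¹⁰ K⁴.

T ≈ 491 K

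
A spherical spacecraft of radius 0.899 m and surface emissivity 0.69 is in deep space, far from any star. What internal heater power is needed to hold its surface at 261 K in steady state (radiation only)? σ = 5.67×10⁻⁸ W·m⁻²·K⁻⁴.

P = εσ·4πr²·T⁴.
4πr² = 10.16 m²; T⁴ = 4.640×10⁹ K⁴.
P = 0.69·5.67×10⁻⁸·10.16·4.640×10⁹.

P ≈ 1840 W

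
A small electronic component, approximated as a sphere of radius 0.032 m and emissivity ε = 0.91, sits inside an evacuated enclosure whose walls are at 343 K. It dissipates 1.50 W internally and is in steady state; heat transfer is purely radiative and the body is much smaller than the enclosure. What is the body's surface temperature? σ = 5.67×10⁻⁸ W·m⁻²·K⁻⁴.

T ≈ 356 K

For a small grey body in a large enclosure, net radiated power = εσA(T⁴ − T_w⁴).
Steady state: P = εσA(T⁴ − T_w⁴) with A = 4πr² = 0.01287 m².
T⁴ = P/(εσA) + T_w⁴ = 1.50/(0.91·5.67×10⁻⁸·0.01287) + (343)⁴
    = 2.259×10⁹ + 1.384×10¹⁰ = 1.610×10¹⁰ K⁴.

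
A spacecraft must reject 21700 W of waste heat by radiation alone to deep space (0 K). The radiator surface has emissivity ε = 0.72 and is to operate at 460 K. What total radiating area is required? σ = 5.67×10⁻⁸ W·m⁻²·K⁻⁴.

A ≈ 11.9 m²

P = εσA T⁴ ⇒ A = P/(εσT⁴).
T⁴ = 4.477×10¹⁰ K⁴.
A = 21700/(0.72 × 5.67×10⁻⁸ × 4.477×10¹⁰).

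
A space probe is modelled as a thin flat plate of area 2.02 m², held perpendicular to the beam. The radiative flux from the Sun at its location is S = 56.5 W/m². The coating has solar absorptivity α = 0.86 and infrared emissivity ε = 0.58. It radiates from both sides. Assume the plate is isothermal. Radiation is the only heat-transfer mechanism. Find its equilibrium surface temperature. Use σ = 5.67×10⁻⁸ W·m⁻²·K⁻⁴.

T ≈ 165 K

At equilibrium, absorbed power = emitted power.
Absorbing cross-section = A = 2.020 m²; emitting surface = 2A = 4.040 m² (ratio 2).
αS·A_cross = εσ·A_surf·T⁴  ⇒  T⁴ = αS/(ε·2σ).
T⁴ = 0.860·56.5/(0.58·2·5.67×10⁻⁸) = 7.388×10⁸ K⁴.
T = (7.388×10⁸)^(1/4).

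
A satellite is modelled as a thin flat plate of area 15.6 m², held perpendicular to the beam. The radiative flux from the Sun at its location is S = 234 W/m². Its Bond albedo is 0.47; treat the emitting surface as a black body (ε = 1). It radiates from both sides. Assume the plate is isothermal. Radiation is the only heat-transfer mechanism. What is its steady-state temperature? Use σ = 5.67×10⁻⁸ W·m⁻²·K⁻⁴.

T ≈ 182 K

At equilibrium, absorbed power = emitted power.
Absorbing cross-section = A = 15.60 m²; emitting surface = 2A = 31.20 m² (ratio 2).
(1−a)S·A_cross = εσ·A_surf·T⁴  ⇒  T⁴ = (1−a)S/(2σ).
T⁴ = 0.530·234/(2·5.67×10⁻⁸) = 1.094×10⁹ K⁴.
T = (1.094×10⁹)^(1/4).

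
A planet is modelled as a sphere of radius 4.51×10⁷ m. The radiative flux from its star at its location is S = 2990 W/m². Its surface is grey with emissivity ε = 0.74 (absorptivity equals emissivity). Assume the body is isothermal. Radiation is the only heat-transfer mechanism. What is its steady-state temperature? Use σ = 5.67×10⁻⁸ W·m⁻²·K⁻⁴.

At equilibrium, absorbed power = emitted power.
Absorbing cross-section = πr² = 6.390×10¹⁵ m²; emitting surface = 4πr² = 2.556×10¹⁶ m² (ratio 4).
εS·A_cross = εσ·A_surf·T⁴  ⇒  T⁴ = S/(4σ)   (ε cancels).
T⁴ = 2990/(4·5.67×10⁻⁸) = 1.318×10¹⁰ K⁴.
T = (1.318×10¹⁰)^(1/4).

T ≈ 339 K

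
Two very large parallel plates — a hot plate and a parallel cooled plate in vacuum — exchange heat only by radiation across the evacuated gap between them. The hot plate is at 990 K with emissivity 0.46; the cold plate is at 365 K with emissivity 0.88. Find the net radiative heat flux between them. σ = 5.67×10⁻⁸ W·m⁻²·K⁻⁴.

q ≈ 23100 W/m²

For two infinite grey parallel plates, q = σ(T₁⁴ − T₂⁴)/(1/ε₁ + 1/ε₂ − 1).
T₁⁴ − T₂⁴ = 9.606×10¹¹ − 1.775×10¹⁰ = 9.428×10¹¹ K⁴.
1/ε₁ + 1/ε₂ − 1 = 2.174 + 1.136 − 1 = 2.310.
q = 5.67×10⁻⁸ × 9.428×10¹¹ / 2.310.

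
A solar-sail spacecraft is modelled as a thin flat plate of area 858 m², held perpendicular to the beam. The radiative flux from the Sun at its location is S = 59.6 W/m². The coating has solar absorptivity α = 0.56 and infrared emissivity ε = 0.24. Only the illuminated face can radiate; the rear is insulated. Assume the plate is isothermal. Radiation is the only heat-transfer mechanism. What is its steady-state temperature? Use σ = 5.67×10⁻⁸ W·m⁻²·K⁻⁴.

T ≈ 223 K

At equilibrium, absorbed power = emitted power.
Absorbing cross-section = A = 858.0 m²; emitting surface = A = 858.0 m² (ratio 1).
αS·A_cross = εσ·A_surf·T⁴  ⇒  T⁴ = αS/(ε·1σ).
T⁴ = 0.560·59.6/(0.24·1·5.67×10⁻⁸) = 2.453×10⁹ K⁴.
T = (2.453×10⁹)^(1/4).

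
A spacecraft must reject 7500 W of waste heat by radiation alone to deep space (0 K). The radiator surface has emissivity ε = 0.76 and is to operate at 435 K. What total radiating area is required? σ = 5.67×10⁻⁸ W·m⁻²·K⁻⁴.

A ≈ 4.86 m²

P = εσA T⁴ ⇒ A = P/(εσT⁴).
T⁴ = 3.581×10¹⁰ K⁴.
A = 7500/(0.76 × 5.67×10⁻⁸ × 3.581×10¹⁰).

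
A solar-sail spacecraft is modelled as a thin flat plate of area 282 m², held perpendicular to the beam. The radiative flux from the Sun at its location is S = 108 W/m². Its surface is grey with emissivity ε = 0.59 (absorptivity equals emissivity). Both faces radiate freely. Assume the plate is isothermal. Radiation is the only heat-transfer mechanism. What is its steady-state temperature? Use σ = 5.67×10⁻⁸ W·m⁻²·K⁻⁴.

T ≈ 176 K

At equilibrium, absorbed power = emitted power.
Absorbing cross-section = A = 282.0 m²; emitting surface = 2A = 564.0 m² (ratio 2).
εS·A_cross = εσ·A_surf·T⁴  ⇒  T⁴ = S/(2σ)   (ε cancels).
T⁴ = 108/(2·5.67×10⁻⁸) = 9.524×10⁸ K⁴.
T = (9.524×10⁸)^(1/4).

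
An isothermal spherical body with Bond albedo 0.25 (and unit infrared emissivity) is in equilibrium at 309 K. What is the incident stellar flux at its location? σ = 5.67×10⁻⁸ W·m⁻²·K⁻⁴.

(1−a)S·πr² = σ·4πr²·T⁴ ⇒ S = 4σT⁴/(1−a).
S = 4·5.67×10⁻⁸·9.117×10⁹/0.750.

S ≈ 2760 W/m²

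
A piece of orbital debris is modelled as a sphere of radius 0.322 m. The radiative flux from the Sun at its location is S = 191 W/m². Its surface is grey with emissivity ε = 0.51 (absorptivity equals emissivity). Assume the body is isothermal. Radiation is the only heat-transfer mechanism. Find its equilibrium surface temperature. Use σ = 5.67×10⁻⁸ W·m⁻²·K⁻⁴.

At equilibrium, absorbed power = emitted power.
Absorbing cross-section = πr² = 0.3257 m²; emitting surface = 4πr² = 1.303 m² (ratio 4).
εS·A_cross = εσ·A_surf·T⁴  ⇒  T⁴ = S/(4σ)   (ε cancels).
T⁴ = 191/(4·5.67×10⁻⁸) = 8.422×10⁸ K⁴.
T = (8.422×10⁸)^(1/4).

T ≈ 170 K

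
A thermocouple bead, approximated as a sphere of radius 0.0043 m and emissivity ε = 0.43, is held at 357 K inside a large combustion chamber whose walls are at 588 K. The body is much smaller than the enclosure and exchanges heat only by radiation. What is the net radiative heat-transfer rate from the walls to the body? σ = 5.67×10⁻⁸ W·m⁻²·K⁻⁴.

For a small grey body in a large enclosure: P_net = εσA(T_body⁴ − T_wall⁴).
A = 4πr² = 2.324×10⁻⁴ m²; T_body⁴ − T_wall⁴ = 1.624×10¹⁰ − 1.195×10¹¹ = -1.033×10¹¹ K⁴.
|P_net| = 0.43·5.67×10⁻⁸·2.324×10⁻⁴·1.033×10¹¹.

P_net ≈ 0.585 W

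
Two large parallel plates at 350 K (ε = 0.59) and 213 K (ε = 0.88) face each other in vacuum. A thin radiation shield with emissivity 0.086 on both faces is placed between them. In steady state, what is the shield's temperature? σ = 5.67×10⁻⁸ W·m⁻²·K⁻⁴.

In steady state the net flux on the hot side equals that on the cold side.
σ(T₁⁴−T_s⁴)/D₁ = σ(T_s⁴−T₂⁴)/D₂, with D₁ = 1/ε₁+1/ε_s−1 = 12.32, D₂ = 1/ε_s+1/ε₂−1 = 11.76.
Solve for T_s⁴: T_s⁴ = (D₂·T₁⁴ + D₁·T₂⁴)/(D₁+D₂) = 8.382×10⁹ K⁴.

T_s ≈ 303 K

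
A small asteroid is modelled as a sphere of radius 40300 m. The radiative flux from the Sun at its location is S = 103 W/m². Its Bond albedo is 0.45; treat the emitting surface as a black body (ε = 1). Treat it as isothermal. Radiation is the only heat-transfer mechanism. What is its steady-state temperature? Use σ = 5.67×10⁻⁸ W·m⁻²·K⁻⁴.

T ≈ 126 K

At equilibrium, absorbed power = emitted power.
Absorbing cross-section = πr² = 5.102×10⁹ m²; emitting surface = 4πr² = 2.041×10¹⁰ m² (ratio 4).
(1−a)S·A_cross = εσ·A_surf·T⁴  ⇒  T⁴ = (1−a)S/(4σ).
T⁴ = 0.550·103/(4·5.67×10⁻⁸) = 2.498×10⁸ K⁴.
T = (2.498×10⁸)^(1/4).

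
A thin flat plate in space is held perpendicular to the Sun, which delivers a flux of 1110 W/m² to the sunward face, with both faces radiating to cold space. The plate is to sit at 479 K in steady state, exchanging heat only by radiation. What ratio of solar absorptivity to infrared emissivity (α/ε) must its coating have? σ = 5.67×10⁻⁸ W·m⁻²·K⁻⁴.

α/ε ≈ 5.38

Balance: αS·A = εσ·2A·T⁴ ⇒ α/ε = 2σT⁴/S.
α/ε = 2·5.67×10⁻⁸·(479)⁴/1110 = 2·5.67×10⁻⁸·5.264×10¹⁰/1110.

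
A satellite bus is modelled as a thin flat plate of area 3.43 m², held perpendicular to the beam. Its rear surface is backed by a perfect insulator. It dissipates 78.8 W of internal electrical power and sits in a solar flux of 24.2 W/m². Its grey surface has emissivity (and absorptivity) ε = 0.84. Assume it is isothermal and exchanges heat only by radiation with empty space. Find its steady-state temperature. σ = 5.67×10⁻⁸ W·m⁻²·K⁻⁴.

T ≈ 174 K

At steady state, absorbed solar power + internal power = radiated power.
Absorbed: α·S·A_cross = 0.84·24.2·3.430 = 69.73 W (cross-section A).
Total input = 69.73 + 78.8 = 148.5 W.
Radiated: εσ·A_surf·T⁴ with A_surf = A = 3.430 m².
T⁴ = 148.5/(0.84·5.67×10⁻⁸·3.430) = 9.092×10⁸ K⁴.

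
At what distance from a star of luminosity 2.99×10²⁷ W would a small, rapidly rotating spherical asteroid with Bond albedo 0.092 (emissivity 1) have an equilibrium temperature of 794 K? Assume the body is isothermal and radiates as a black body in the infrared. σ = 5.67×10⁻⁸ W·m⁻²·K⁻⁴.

For an isothermal black-emitting sphere, (1−a)S·πr² = σ·4πr²·T⁴ ⇒ S = 4σT⁴/(1−a).
S = 4·5.67×10⁻⁸·(794)⁴/0.908 = 99270 W/m².
Flux falls as S = L/(4πd²), so d = √(L/(4πS)) = √(2.99×10²⁷/(4π·99270)).

d ≈ 4.90×10¹⁰ m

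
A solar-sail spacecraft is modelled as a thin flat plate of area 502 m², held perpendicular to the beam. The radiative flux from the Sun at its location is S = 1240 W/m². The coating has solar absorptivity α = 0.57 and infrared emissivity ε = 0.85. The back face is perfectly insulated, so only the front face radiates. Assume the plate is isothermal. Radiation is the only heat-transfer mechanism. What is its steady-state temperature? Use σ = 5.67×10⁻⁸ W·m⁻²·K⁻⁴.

T ≈ 348 K

At equilibrium, absorbed power = emitted power.
Absorbing cross-section = A = 502.0 m²; emitting surface = A = 502.0 m² (ratio 1).
αS·A_cross = εσ·A_surf·T⁴  ⇒  T⁴ = αS/(ε·1σ).
T⁴ = 0.570·1240/(0.85·1·5.67×10⁻⁸) = 1.467×10¹⁰ K⁴.
T = (1.467×10¹⁰)^(1/4).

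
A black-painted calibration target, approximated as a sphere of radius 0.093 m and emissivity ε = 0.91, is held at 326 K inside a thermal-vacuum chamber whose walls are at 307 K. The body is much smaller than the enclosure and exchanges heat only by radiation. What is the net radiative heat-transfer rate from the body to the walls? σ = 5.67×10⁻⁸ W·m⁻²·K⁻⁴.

For a small grey body in a large enclosure: P_net = εσA(T_body⁴ − T_wall⁴).
A = 4πr² = 0.1087 m²; T_body⁴ − T_wall⁴ = 1.129×10¹⁰ − 8.883×10⁹ = 2.412×10⁹ K⁴.
|P_net| = 0.91·5.67×10⁻⁸·0.1087·2.412×10⁹.

P_net ≈ 13.5 W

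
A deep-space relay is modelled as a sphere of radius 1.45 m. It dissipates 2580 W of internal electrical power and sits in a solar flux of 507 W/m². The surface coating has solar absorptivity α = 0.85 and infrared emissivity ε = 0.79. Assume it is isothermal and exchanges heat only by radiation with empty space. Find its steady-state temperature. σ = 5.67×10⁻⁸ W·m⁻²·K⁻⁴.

T ≈ 260 K

At steady state, absorbed solar power + internal power = radiated power.
Absorbed: α·S·A_cross = 0.85·507·6.605 = 2847 W (cross-section πr²).
Total input = 2847 + 2580 = 5427 W.
Radiated: εσ·A_surf·T⁴ with A_surf = 4πr² = 26.42 m².
T⁴ = 5427/(0.79·5.67×10⁻⁸·26.42) = 4.585×10⁹ K⁴.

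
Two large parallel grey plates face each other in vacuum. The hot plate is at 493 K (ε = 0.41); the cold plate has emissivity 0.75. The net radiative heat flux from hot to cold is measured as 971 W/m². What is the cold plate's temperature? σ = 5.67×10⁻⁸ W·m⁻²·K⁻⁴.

q = σ(T₁⁴ − T₂⁴)/(1/ε₁ + 1/ε₂ − 1); denominator = 2.772.
T₂⁴ = T₁⁴ − q·(1/ε₁+1/ε₂−1)/σ = 5.907×10¹⁰ − 971·2.772/5.67×10⁻⁸
    = 1.160×10¹⁰ K⁴.

T₂ ≈ 328 K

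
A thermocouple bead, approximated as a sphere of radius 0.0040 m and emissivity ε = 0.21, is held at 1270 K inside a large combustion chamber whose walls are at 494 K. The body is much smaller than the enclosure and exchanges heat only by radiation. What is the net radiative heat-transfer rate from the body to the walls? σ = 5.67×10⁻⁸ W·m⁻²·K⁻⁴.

For a small grey body in a large enclosure: P_net = εσA(T_body⁴ − T_wall⁴).
A = 4πr² = 2.011×10⁻⁴ m²; T_body⁴ − T_wall⁴ = 2.601×10¹² − 5.955×10¹⁰ = 2.542×10¹² K⁴.
|P_net| = 0.21·5.67×10⁻⁸·2.011×10⁻⁴·2.542×10¹².

P_net ≈ 6.09 W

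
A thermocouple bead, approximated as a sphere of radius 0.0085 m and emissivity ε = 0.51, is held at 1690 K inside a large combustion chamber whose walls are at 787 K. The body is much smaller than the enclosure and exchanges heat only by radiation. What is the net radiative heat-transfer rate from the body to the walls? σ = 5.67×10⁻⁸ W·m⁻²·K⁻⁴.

For a small grey body in a large enclosure: P_net = εσA(T_body⁴ − T_wall⁴).
A = 4πr² = 9.079×10⁻⁴ m²; T_body⁴ − T_wall⁴ = 8.157×10¹² − 3.836×10¹¹ = 7.774×10¹² K⁴.
|P_net| = 0.51·5.67×10⁻⁸·9.079×10⁻⁴·7.774×10¹².

P_net ≈ 204 W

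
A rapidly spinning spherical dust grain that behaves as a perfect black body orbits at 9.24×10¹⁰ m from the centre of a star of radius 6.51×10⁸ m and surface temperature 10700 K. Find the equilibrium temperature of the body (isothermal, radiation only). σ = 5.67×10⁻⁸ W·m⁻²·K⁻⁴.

T ≈ 635 K

The star's surface emits σT_*⁴; at distance d the flux is S = σT_*⁴(R_*/d)².
S = 5.67×10⁻⁸·(10700)⁴·(6.51×10⁸/9.24×10¹⁰)² = 36890 W/m².
For an isothermal sphere T⁴ = (1−a)S/(4σ) = 1.627×10¹¹ K⁴.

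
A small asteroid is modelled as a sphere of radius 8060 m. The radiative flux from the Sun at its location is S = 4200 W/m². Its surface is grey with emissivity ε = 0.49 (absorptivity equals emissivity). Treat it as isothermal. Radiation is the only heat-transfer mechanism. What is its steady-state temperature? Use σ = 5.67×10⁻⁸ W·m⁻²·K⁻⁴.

T ≈ 369 K

At equilibrium, absorbed power = emitted power.
Absorbing cross-section = πr² = 2.041×10⁸ m²; emitting surface = 4πr² = 8.164×10⁸ m² (ratio 4).
εS·A_cross = εσ·A_surf·T⁴  ⇒  T⁴ = S/(4σ)   (ε cancels).
T⁴ = 4200/(4·5.67×10⁻⁸) = 1.852×10¹⁰ K⁴.
T = (1.852×10¹⁰)^(1/4).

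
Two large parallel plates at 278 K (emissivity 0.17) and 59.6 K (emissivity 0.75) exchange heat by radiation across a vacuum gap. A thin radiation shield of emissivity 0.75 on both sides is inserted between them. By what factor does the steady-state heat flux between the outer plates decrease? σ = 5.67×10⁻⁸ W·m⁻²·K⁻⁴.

Without shield: q₀ = σΔ(T⁴)/(1/ε₁+1/ε₂−1) with denominator 6.216.
With shield the two gaps are in series; the resistances add: (1/ε₁+1/ε_s−1)+(1/ε_s+1/ε₂−1) = 6.216+1.667 = 7.882.
Heat-flux ratio q₀/q = 7.882/6.216.

factor ≈ 1.27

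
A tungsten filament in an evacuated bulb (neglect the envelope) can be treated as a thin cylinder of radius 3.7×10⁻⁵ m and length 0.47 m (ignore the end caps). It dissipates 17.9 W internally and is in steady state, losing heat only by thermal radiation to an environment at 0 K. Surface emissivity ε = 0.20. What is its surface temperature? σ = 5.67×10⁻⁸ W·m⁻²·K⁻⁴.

Steady state: internal power = radiated power, P = εσA T⁴.
Radiating area A = 2πrL = 1.093×10⁻⁴ m².
T⁴ = P/(εσA) = 17.9/(0.20·5.67×10⁻⁸·1.093×10⁻⁴) = 1.445×10¹³ K⁴.
T = (1.445×10¹³)^(1/4).

T ≈ 1950 K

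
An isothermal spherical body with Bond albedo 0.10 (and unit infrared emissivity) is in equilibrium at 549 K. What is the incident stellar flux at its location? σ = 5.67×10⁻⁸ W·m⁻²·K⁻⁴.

(1−a)S·πr² = σ·4πr²·T⁴ ⇒ S = 4σT⁴/(1−a).
S = 4·5.67×10⁻⁸·9.084×10¹⁰/0.900.

S ≈ 22900 W/m²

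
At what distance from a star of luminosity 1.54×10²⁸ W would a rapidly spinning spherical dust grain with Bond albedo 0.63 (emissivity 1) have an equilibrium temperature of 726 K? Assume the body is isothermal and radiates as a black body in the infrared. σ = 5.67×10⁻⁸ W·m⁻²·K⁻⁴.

d ≈ 8.48×10¹⁰ m

For an isothermal black-emitting sphere, (1−a)S·πr² = σ·4πr²·T⁴ ⇒ S = 4σT⁴/(1−a).
S = 4·5.67×10⁻⁸·(726)⁴/0.370 = 1.703×10⁵ W/m².
Flux falls as S = L/(4πd²), so d = √(L/(4πS)) = √(1.54×10²⁸/(4π·1.703×10⁵)).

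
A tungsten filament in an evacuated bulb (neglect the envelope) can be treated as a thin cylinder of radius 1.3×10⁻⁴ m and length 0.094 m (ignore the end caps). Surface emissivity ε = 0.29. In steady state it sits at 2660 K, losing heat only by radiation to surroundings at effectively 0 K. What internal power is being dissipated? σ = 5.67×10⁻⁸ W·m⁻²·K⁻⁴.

Steady state: P = εσA T⁴.
A = 2πrL = 7.678×10⁻⁵ m²; T⁴ = (2660)⁴ = 5.006×10¹³ K⁴.
P = 0.29 × 5.67×10⁻⁸ × 7.678×10⁻⁵ × 5.006×10¹³.

P ≈ 63.2 W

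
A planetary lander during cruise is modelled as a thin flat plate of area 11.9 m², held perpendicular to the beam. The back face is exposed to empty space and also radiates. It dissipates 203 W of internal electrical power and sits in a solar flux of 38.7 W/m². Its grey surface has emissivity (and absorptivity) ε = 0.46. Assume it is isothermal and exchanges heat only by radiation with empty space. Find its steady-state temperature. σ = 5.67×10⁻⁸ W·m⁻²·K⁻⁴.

At steady state, absorbed solar power + internal power = radiated power.
Absorbed: α·S·A_cross = 0.46·38.7·11.90 = 211.8 W (cross-section A).
Total input = 211.8 + 203 = 414.8 W.
Radiated: εσ·A_surf·T⁴ with A_surf = 2A = 23.80 m².
T⁴ = 414.8/(0.46·5.67×10⁻⁸·23.80) = 6.683×10⁸ K⁴.

T ≈ 161 K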